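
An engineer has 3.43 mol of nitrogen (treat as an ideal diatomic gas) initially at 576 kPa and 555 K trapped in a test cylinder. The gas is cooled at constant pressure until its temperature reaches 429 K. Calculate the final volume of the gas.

V₁ = nRT₁/P₁ = 3.43×8.314×555/576 = 27.5 L.
Isobaric: P stays 576 kPa; V/T = const ⇒ T₂ = 429 K, V₂ = 21.2 L.

21.2 L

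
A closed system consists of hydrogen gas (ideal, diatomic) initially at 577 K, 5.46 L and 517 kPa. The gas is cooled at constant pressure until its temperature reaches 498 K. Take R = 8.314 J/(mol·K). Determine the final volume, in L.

Isobaric: P stays 517 kPa; V/T = const ⇒ T₂ = 498 K, V₂ = 4.71 L.

4.71 L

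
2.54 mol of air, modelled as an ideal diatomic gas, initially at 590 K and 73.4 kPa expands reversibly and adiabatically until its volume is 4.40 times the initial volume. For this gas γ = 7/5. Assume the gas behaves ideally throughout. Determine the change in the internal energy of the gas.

-13900 J

V₁ = nRT₁/P₁ = 2.54×8.314×590/73.4 = 170 L.
Adiabatic: TV^(γ−1) = const ⇒ T₂ = 590×(0.227)^0.400 = 326 K; PV^γ = const ⇒ P₂ = 9.22 kPa.
For an ideal gas ΔU = nCvΔT with Cv = (5/2)R = 20.8 J/(mol·K).
ΔU = 2.54×20.8×(326−590) = -13900 J.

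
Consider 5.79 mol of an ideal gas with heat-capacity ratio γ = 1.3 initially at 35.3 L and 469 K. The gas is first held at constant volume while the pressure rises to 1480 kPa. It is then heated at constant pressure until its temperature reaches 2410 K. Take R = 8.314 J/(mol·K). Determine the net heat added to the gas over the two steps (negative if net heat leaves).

P₁ = nRT₁/V₁ = 5.79×8.314×469/35.3 = 640 kPa.
Step 1 — Isochoric: V stays 35.3 L; P/T = const ⇒ T₂ = 1090 K, P₂ = 1480 kPa.
W = 0 (no volume change).
ΔU = nCvΔT = 5.79×27.7×(1090−469) = 98900 J.
Q = ΔU = 98900 J.
State after step 1: P = 1480 kPa, V = 35.3 L, T = 1090 K.
Step 2 — Isobaric: P stays 1480 kPa; V/T = const ⇒ T₂ = 2410 K, V₂ = 78.4 L.
W = PΔV = 1480×(78.4−35.3) kPa·L = 63800 J.
ΔU = nCvΔT = 5.79×27.7×(2410−1090) = 213000 J.
Q = ΔU + W = nCpΔT = 276000 J.
Net over both steps: W = 63800 J, Q = 375000 J, ΔU = 311000 J.

375000 J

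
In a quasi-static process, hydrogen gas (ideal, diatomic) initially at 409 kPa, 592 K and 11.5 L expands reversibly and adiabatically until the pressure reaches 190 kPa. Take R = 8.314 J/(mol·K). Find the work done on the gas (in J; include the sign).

n = P₁V₁/(RT₁) = 409×11.5/(8.314×592) = 0.956 mol.
Adiabatic: T₂/T₁ = (P₂/P₁)^((γ−1)/γ) ⇒ T₂ = 592×(0.465)^0.286 = 476 K; V₂ = 19.9 L.
ΔU = nCvΔT = 0.956×20.8×(476−592) = -2310 J.
Q = 0 for an adiabatic process, so W = −ΔU = 2310 J.
Work done on the gas = −W_by = -2310 J.

-2310 J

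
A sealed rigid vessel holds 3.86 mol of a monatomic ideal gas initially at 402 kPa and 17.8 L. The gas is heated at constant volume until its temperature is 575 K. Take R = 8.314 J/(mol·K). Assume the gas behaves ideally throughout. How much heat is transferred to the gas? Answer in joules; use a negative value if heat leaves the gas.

T₁ = P₁V₁/(nR) = 402×17.8/(3.86×8.314) = 223 K.
Isochoric: V stays 17.8 L; P/T = const ⇒ T₂ = 575 K, P₂ = 1040 kPa.
W = 0 (no volume change).
ΔU = nCvΔT = 3.86×12.5×(575−223) = 16900 J.
Q = ΔU = 16900 J.

16900 J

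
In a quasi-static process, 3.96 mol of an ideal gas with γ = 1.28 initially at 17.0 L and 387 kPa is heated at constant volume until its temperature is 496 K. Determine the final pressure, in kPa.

961 kPa

T₁ = P₁V₁/(nR) = 387×17.0/(3.96×8.314) = 200 K.
Isochoric: V stays 17.0 L; P/T = const ⇒ T₂ = 496 K, P₂ = 961 kPa.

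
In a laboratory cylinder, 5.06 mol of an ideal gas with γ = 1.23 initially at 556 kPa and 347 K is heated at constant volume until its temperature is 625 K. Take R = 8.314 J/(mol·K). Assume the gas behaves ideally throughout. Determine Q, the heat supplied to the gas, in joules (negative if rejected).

50800 J

V₁ = nRT₁/P₁ = 5.06×8.314×347/556 = 26.3 L.
Isochoric: V stays 26.3 L; P/T = const ⇒ T₂ = 625 K, P₂ = 1000 kPa.
W = 0 (no volume change).
ΔU = nCvΔT = 5.06×36.1×(625−347) = 50800 J.
Q = ΔU = 50800 J.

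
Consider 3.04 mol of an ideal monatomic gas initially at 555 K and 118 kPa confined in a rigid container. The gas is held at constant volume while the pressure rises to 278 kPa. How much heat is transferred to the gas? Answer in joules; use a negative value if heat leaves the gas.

28500 J

V₁ = nRT₁/P₁ = 3.04×8.314×555/118 = 119 L.
Isochoric: V stays 119 L; P/T = const ⇒ T₂ = 1310 K, P₂ = 278 kPa.
W = 0 (no volume change).
ΔU = nCvΔT = 3.04×12.5×(1310−555) = 28500 J.
Q = ΔU = 28500 J.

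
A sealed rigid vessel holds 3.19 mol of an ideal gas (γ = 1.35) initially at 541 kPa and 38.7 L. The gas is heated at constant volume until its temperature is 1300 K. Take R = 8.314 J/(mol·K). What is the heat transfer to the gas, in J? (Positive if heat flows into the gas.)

38700 J

T₁ = P₁V₁/(nR) = 541×38.7/(3.19×8.314) = 789 K.
Isochoric: V stays 38.7 L; P/T = const ⇒ T₂ = 1300 K, P₂ = 891 kPa.
W = 0 (no volume change).
ΔU = nCvΔT = 3.19×23.8×(1300−789) = 38700 J.
Q = ΔU = 38700 J.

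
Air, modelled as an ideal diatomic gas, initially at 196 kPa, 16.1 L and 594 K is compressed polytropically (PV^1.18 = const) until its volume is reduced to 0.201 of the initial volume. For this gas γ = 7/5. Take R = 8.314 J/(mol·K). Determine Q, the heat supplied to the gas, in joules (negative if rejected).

n = P₁V₁/(RT₁) = 196×16.1/(8.314×594) = 0.639 mol.
Polytropic n=1.18: T₂ = T₁(V₁/V₂)^(n−1) = 594×(4.98)^0.18 = 793 K; P₂ = P₁(V₁/V₂)^n = 1300 kPa.
W = (P₁V₁−P₂V₂)/(n−1) = (196×16.1−1300×3.24)/0.18 = -5870 J.
ΔU = nCvΔT = 0.639×20.8×(793−594) = 2640 J.
Q = ΔU + W = -3230 J.

-3230 J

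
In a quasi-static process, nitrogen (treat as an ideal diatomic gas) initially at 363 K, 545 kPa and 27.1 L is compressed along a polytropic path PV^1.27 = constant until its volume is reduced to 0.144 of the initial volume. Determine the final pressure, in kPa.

Polytropic n=1.27: T₂ = T₁(V₁/V₂)^(n−1) = 363×(6.94)^0.27 = 613 K; P₂ = P₁(V₁/V₂)^n = 6390 kPa.

6390 kPa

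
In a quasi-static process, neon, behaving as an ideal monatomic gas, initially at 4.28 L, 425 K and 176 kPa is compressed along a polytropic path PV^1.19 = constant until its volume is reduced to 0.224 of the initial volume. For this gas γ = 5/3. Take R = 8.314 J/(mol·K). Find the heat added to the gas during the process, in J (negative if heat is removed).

n = P₁V₁/(RT₁) = 176×4.28/(8.314×425) = 0.213 mol.
Polytropic n=1.19: T₂ = T₁(V₁/V₂)^(n−1) = 425×(4.46)^0.19 = 565 K; P₂ = P₁(V₁/V₂)^n = 1040 kPa.
W = (P₁V₁−P₂V₂)/(n−1) = (176×4.28−1040×0.959)/0.19 = -1300 J.
ΔU = nCvΔT = 0.213×12.5×(565−425) = 371 J.
Q = ΔU + W = -932 J.

-932 J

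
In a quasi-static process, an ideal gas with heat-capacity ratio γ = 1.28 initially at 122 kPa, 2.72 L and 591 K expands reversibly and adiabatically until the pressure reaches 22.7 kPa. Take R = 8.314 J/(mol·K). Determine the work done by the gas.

365 J

n = P₁V₁/(RT₁) = 122×2.72/(8.314×591) = 0.0675 mol.
Adiabatic: T₂/T₁ = (P₂/P₁)^((γ−1)/γ) ⇒ T₂ = 591×(0.186)^0.219 = 409 K; V₂ = 10.1 L.
ΔU = nCvΔT = 0.0675×29.7×(409−591) = -365 J.
Q = 0 for an adiabatic process, so W = −ΔU = 365 J.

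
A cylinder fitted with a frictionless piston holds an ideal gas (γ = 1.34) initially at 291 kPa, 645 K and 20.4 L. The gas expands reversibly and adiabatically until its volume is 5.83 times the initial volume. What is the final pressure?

27.4 kPa

Adiabatic: TV^(γ−1) = const ⇒ T₂ = 645×(0.172)^0.340 = 354 K; PV^γ = const ⇒ P₂ = 27.4 kPa.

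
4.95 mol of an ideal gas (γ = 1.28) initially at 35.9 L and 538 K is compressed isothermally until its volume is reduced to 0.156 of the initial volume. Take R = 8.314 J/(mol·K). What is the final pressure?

3950 kPa

P₁ = nRT₁/V₁ = 4.95×8.314×538/35.9 = 617 kPa.
Isothermal: T stays 538 K; PV = const ⇒ V₂ = 5.60 L, P₂ = 3950 kPa.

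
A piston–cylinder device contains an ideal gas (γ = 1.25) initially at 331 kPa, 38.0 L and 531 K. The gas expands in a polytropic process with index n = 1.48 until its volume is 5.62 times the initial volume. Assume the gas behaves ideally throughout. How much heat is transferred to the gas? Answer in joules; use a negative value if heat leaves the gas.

n = P₁V₁/(RT₁) = 331×38.0/(8.314×531) = 2.85 mol.
Polytropic n=1.48: T₂ = T₁(V₁/V₂)^(n−1) = 531×(0.178)^0.48 = 232 K; P₂ = P₁(V₁/V₂)^n = 25.7 kPa.
W = (P₁V₁−P₂V₂)/(n−1) = (331×38.0−25.7×214)/0.48 = 14800 J.
ΔU = nCvΔT = 2.85×33.3×(232−531) = -28300 J.
Q = ΔU + W = -13600 J.

-13600 J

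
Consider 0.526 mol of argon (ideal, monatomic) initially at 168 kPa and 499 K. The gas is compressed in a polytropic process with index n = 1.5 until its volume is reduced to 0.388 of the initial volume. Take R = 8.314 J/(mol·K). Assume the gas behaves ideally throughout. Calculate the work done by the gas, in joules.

V₁ = nRT₁/P₁ = 0.526×8.314×499/168 = 13.0 L.
Polytropic n=1.5: T₂ = T₁(V₁/V₂)^(n−1) = 499×(2.58)^0.50 = 801 K; P₂ = P₁(V₁/V₂)^n = 695 kPa.
W = (P₁V₁−P₂V₂)/(n−1) = (168×13.0−695×5.04)/0.50 = -2640 J.

-2640 J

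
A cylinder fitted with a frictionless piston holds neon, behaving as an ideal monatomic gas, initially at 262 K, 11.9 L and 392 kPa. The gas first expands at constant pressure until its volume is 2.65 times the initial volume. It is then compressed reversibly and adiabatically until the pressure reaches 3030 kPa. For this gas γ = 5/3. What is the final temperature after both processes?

1570 K

n = P₁V₁/(RT₁) = 392×11.9/(8.314×262) = 2.14 mol.
Step 1 — Isobaric: P stays 392 kPa; V/T = const ⇒ T₂ = 694 K, V₂ = 31.5 L.
W = PΔV = 392×(31.5−11.9) kPa·L = 7700 J.
ΔU = nCvΔT = 2.14×12.5×(694−262) = 11500 J.
Q = ΔU + W = nCpΔT = 19200 J.
State after step 1: P = 392 kPa, V = 31.5 L, T = 694 K.
Step 2 — Adiabatic: T₂/T₁ = (P₂/P₁)^((γ−1)/γ) ⇒ T₂ = 694×(7.73)^0.400 = 1570 K; V₂ = 9.24 L.
ΔU = nCvΔT = 2.14×12.5×(1570−694) = 23500 J.
Q = 0 for an adiabatic process, so W = −ΔU = -23500 J.
Net over both steps: W = -15800 J, Q = 19200 J, ΔU = 35000 J.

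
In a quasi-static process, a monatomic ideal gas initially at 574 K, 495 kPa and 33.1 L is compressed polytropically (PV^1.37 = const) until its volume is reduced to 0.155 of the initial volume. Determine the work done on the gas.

n = P₁V₁/(RT₁) = 495×33.1/(8.314×574) = 3.43 mol.
Polytropic n=1.37: T₂ = T₁(V₁/V₂)^(n−1) = 574×(6.45)^0.37 = 1140 K; P₂ = P₁(V₁/V₂)^n = 6370 kPa.
W = (P₁V₁−P₂V₂)/(n−1) = (495×33.1−6370×5.13)/0.37 = -44000 J.
Work done on the gas = −W_by = 44000 J.

44000 J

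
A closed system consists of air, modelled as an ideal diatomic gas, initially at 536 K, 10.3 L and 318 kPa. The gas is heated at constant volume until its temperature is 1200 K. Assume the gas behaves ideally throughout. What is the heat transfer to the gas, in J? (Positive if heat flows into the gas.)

n = P₁V₁/(RT₁) = 318×10.3/(8.314×536) = 0.735 mol.
Isochoric: V stays 10.3 L; P/T = const ⇒ T₂ = 1200 K, P₂ = 712 kPa.
W = 0 (no volume change).
ΔU = nCvΔT = 0.735×20.8×(1200−536) = 10100 J.
Q = ΔU = 10100 J.

10100 J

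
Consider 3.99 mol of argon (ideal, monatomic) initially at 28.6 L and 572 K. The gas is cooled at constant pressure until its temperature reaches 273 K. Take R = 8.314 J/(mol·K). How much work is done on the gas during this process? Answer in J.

P₁ = nRT₁/V₁ = 3.99×8.314×572/28.6 = 663 kPa.
Isobaric: P stays 663 kPa; V/T = const ⇒ T₂ = 273 K, V₂ = 13.7 L.
W = PΔV = 663×(13.7−28.6) kPa·L = -9920 J.
Work done on the gas = −W_by = 9920 J.

9920 J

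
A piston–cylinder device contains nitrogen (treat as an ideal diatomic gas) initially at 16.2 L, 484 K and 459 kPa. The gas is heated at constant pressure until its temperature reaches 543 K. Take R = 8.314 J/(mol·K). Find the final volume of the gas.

Isobaric: P stays 459 kPa; V/T = const ⇒ T₂ = 543 K, V₂ = 18.2 L.

18.2 L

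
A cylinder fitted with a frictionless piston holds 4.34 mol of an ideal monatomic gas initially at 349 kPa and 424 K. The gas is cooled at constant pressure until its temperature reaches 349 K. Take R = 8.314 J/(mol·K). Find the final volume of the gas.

36.1 L

V₁ = nRT₁/P₁ = 4.34×8.314×424/349 = 43.8 L.
Isobaric: P stays 349 kPa; V/T = const ⇒ T₂ = 349 K, V₂ = 36.1 L.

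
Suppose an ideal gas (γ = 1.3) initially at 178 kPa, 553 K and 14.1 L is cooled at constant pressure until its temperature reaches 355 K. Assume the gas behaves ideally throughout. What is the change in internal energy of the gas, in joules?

n = P₁V₁/(RT₁) = 178×14.1/(8.314×553) = 0.546 mol.
Isobaric: P stays 178 kPa; V/T = const ⇒ T₂ = 355 K, V₂ = 9.05 L.
For an ideal gas ΔU = nCvΔT with Cv = R/(γ−1) = 27.7 J/(mol·K).
ΔU = 0.546×27.7×(355−553) = -3000 J.

-3000 J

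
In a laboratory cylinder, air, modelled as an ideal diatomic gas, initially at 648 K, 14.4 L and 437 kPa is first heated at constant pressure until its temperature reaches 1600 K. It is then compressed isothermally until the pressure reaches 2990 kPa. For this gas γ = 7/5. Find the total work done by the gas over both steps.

n = P₁V₁/(RT₁) = 437×14.4/(8.314×648) = 1.17 mol.
Step 1 — Isobaric: P stays 437 kPa; V/T = const ⇒ T₂ = 1600 K, V₂ = 35.6 L.
W = PΔV = 437×(35.6−14.4) kPa·L = 9240 J.
ΔU = nCvΔT = 1.17×20.8×(1600−648) = 23100 J.
Q = ΔU + W = nCpΔT = 32400 J.
State after step 1: P = 437 kPa, V = 35.6 L, T = 1600 K.
Step 2 — Isothermal: T stays 1600 K; PV = const ⇒ V₂ = 5.20 L, P₂ = 2990 kPa.
ΔU = 0 (ideal gas, T constant).
W = nRT ln(V₂/V₁) = 1.17×8.314×1600×ln(0.146) = -29900 J.
Q = ΔU + W = -29900 J.
Net over both steps: W = -20600 J, Q = 2480 J, ΔU = 23100 J.

-20600 J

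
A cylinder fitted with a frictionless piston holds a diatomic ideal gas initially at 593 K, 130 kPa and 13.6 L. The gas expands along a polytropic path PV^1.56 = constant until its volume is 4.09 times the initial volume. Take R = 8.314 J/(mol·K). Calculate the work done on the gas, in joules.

-1720 J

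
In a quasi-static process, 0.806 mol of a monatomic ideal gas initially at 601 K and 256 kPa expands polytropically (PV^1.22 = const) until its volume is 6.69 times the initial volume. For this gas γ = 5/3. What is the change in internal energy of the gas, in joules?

V₁ = nRT₁/P₁ = 0.806×8.314×601/256 = 15.7 L.
Polytropic n=1.22: T₂ = T₁(V₁/V₂)^(n−1) = 601×(0.149)^0.22 = 396 K; P₂ = P₁(V₁/V₂)^n = 25.2 kPa.
For an ideal gas ΔU = nCvΔT with Cv = (3/2)R = 12.5 J/(mol·K).
ΔU = 0.806×12.5×(396−601) = -2060 J.

-2060 J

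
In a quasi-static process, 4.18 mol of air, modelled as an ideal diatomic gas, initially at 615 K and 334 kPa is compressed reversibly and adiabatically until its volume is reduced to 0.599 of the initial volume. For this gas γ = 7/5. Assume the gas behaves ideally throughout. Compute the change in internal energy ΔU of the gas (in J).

12200 J

V₁ = nRT₁/P₁ = 4.18×8.314×615/334 = 64.0 L.
Adiabatic: TV^(γ−1) = const ⇒ T₂ = 615×(1.67)^0.400 = 755 K; PV^γ = const ⇒ P₂ = 684 kPa.
For an ideal gas ΔU = nCvΔT with Cv = (5/2)R = 20.8 J/(mol·K).
ΔU = 4.18×20.8×(755−615) = 12200 J.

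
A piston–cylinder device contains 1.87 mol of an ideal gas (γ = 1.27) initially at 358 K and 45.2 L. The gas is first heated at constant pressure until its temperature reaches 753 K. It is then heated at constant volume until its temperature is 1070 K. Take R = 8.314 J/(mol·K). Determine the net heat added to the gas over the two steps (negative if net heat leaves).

P₁ = nRT₁/V₁ = 1.87×8.314×358/45.2 = 123 kPa.
Step 1 — Isobaric: P stays 123 kPa; V/T = const ⇒ T₂ = 753 K, V₂ = 95.1 L.
W = PΔV = 123×(95.1−45.2) kPa·L = 6140 J.
ΔU = nCvΔT = 1.87×30.8×(753−358) = 22700 J.
Q = ΔU + W = nCpΔT = 28900 J.
State after step 1: P = 123 kPa, V = 95.1 L, T = 753 K.
Step 2 — Isochoric: V stays 95.1 L; P/T = const ⇒ T₂ = 1070 K, P₂ = 175 kPa.
W = 0 (no volume change).
ΔU = nCvΔT = 1.87×30.8×(1070−753) = 18300 J.
Q = ΔU = 18300 J.
Net over both steps: W = 6140 J, Q = 47100 J, ΔU = 41000 J.

47100 J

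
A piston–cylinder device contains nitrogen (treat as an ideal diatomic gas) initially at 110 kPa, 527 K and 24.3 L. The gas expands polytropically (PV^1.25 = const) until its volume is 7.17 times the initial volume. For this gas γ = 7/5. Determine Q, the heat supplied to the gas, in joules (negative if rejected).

1560 J

n = P₁V₁/(RT₁) = 110×24.3/(8.314×527) = 0.610 mol.
Polytropic n=1.25: T₂ = T₁(V₁/V₂)^(n−1) = 527×(0.139)^0.25 = 322 K; P₂ = P₁(V₁/V₂)^n = 9.38 kPa.
W = (P₁V₁−P₂V₂)/(n−1) = (110×24.3−9.38×174)/0.25 = 4160 J.
ΔU = nCvΔT = 0.610×20.8×(322−527) = -2600 J.
Q = ΔU + W = 1560 J.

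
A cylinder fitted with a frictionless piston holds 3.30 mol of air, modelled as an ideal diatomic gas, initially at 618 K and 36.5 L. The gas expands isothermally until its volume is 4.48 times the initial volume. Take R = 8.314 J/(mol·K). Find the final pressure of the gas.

104 kPa

P₁ = nRT₁/V₁ = 3.30×8.314×618/36.5 = 465 kPa.
Isothermal: T stays 618 K; PV = const ⇒ V₂ = 164 L, P₂ = 104 kPa.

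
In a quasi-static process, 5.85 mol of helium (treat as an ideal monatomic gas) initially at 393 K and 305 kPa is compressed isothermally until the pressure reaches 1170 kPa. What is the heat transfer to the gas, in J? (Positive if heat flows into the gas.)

V₁ = nRT₁/P₁ = 5.85×8.314×393/305 = 62.7 L.
Isothermal: T stays 393 K; PV = const ⇒ V₂ = 16.3 L, P₂ = 1170 kPa.
ΔU = 0 (ideal gas, T constant).
W = nRT ln(V₂/V₁) = 5.85×8.314×393×ln(0.261) = -25700 J.
Q = ΔU + W = -25700 J.

-25700 J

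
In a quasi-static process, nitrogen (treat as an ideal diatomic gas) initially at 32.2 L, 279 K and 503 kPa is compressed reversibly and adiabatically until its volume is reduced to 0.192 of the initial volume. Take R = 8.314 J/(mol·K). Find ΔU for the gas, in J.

37900 J

n = P₁V₁/(RT₁) = 503×32.2/(8.314×279) = 6.98 mol.
Adiabatic: TV^(γ−1) = const ⇒ T₂ = 279×(5.21)^0.400 = 540 K; PV^γ = const ⇒ P₂ = 5070 kPa.
For an ideal gas ΔU = nCvΔT with Cv = (5/2)R = 20.8 J/(mol·K).
ΔU = 6.98×20.8×(540−279) = 37900 J.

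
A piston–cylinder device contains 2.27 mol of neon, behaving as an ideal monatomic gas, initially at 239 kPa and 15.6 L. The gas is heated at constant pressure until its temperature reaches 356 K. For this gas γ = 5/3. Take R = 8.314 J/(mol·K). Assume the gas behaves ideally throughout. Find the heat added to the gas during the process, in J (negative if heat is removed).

7480 J

T₁ = P₁V₁/(nR) = 239×15.6/(2.27×8.314) = 198 K.
Isobaric: P stays 239 kPa; V/T = const ⇒ T₂ = 356 K, V₂ = 28.1 L.
W = PΔV = 239×(28.1−15.6) kPa·L = 2990 J.
ΔU = nCvΔT = 2.27×12.5×(356−198) = 4490 J.
Q = ΔU + W = nCpΔT = 7480 J.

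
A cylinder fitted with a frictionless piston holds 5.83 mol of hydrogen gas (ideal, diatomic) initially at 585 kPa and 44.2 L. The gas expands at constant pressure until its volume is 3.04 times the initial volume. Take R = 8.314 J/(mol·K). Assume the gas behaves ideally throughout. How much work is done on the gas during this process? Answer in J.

T₁ = P₁V₁/(nR) = 585×44.2/(5.83×8.314) = 533 K.
Isobaric: P stays 585 kPa; V/T = const ⇒ T₂ = 1620 K, V₂ = 134 L.
W = PΔV = 585×(134−44.2) kPa·L = 52700 J.
Work done on the gas = −W_by = -52700 J.

-52700 J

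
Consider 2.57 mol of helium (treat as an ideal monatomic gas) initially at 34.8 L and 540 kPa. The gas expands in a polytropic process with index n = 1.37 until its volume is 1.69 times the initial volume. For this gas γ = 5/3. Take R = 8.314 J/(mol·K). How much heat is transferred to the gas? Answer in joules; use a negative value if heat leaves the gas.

T₁ = P₁V₁/(nR) = 540×34.8/(2.57×8.314) = 879 K.
Polytropic n=1.37: T₂ = T₁(V₁/V₂)^(n−1) = 879×(0.592)^0.37 = 724 K; P₂ = P₁(V₁/V₂)^n = 263 kPa.
W = (P₁V₁−P₂V₂)/(n−1) = (540×34.8−263×58.8)/0.37 = 8960 J.
ΔU = nCvΔT = 2.57×12.5×(724−879) = -4970 J.
Q = ΔU + W = 3990 J.

3990 J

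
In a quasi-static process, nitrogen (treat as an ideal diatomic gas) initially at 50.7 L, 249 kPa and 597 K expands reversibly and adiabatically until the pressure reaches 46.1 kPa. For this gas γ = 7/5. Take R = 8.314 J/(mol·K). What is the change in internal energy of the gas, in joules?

-12100 J

n = P₁V₁/(RT₁) = 249×50.7/(8.314×597) = 2.54 mol.
Adiabatic: T₂/T₁ = (P₂/P₁)^((γ−1)/γ) ⇒ T₂ = 597×(0.185)^0.286 = 369 K; V₂ = 169 L.
For an ideal gas ΔU = nCvΔT with Cv = (5/2)R = 20.8 J/(mol·K).
ΔU = 2.54×20.8×(369−597) = -12100 J.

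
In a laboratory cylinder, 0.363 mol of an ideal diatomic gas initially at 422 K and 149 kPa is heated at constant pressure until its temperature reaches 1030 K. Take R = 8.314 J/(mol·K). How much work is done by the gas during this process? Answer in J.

1830 J

V₁ = nRT₁/P₁ = 0.363×8.314×422/149 = 8.55 L.
Isobaric: P stays 149 kPa; V/T = const ⇒ T₂ = 1030 K, V₂ = 20.9 L.
W = PΔV = 149×(20.9−8.55) kPa·L = 1830 J.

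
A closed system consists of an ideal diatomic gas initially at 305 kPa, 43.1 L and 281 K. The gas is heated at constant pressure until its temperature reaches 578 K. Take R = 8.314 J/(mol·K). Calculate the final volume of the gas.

Isobaric: P stays 305 kPa; V/T = const ⇒ T₂ = 578 K, V₂ = 88.7 L.

88.7 L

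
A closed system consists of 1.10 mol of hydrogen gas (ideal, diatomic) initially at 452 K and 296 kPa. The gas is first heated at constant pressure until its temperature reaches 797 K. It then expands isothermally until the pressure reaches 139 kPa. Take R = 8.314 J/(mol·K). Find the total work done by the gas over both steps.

8660 J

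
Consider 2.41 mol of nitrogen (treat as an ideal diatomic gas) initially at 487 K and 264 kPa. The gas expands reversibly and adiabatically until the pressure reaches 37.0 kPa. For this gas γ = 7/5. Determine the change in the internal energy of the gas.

V₁ = nRT₁/P₁ = 2.41×8.314×487/264 = 37.0 L.
Adiabatic: T₂/T₁ = (P₂/P₁)^((γ−1)/γ) ⇒ T₂ = 487×(0.140)^0.286 = 278 K; V₂ = 150 L.
For an ideal gas ΔU = nCvΔT with Cv = (5/2)R = 20.8 J/(mol·K).
ΔU = 2.41×20.8×(278−487) = -10500 J.

-10500 J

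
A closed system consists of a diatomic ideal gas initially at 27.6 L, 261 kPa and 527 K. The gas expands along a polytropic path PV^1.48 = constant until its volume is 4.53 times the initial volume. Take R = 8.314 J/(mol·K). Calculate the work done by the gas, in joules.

n = P₁V₁/(RT₁) = 261×27.6/(8.314×527) = 1.64 mol.
Polytropic n=1.48: T₂ = T₁(V₁/V₂)^(n−1) = 527×(0.221)^0.48 = 255 K; P₂ = P₁(V₁/V₂)^n = 27.9 kPa.
W = (P₁V₁−P₂V₂)/(n−1) = (261×27.6−27.9×125)/0.48 = 7740 J.

7740 J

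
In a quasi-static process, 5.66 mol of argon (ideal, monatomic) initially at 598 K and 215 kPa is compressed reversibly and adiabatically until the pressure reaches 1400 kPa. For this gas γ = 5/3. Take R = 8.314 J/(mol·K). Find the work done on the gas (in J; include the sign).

47100 J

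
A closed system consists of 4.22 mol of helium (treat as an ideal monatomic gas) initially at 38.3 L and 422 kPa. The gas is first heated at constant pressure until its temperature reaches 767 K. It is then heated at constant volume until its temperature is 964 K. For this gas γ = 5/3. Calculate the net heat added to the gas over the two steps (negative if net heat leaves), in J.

37200 J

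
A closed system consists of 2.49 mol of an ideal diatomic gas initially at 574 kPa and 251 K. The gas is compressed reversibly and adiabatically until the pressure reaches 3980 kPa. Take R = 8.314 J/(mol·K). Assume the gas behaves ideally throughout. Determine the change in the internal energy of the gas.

V₁ = nRT₁/P₁ = 2.49×8.314×251/574 = 9.05 L.
Adiabatic: T₂/T₁ = (P₂/P₁)^((γ−1)/γ) ⇒ T₂ = 251×(6.93)^0.286 = 436 K; V₂ = 2.27 L.
For an ideal gas ΔU = nCvΔT with Cv = (5/2)R = 20.8 J/(mol·K).
ΔU = 2.49×20.8×(436−251) = 9600 J.

9600 J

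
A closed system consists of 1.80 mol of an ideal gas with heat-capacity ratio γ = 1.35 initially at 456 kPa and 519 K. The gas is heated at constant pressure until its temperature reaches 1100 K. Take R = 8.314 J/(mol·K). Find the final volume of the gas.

V₁ = nRT₁/P₁ = 1.80×8.314×519/456 = 17.0 L.
Isobaric: P stays 456 kPa; V/T = const ⇒ T₂ = 1100 K, V₂ = 36.1 L.

36.1 L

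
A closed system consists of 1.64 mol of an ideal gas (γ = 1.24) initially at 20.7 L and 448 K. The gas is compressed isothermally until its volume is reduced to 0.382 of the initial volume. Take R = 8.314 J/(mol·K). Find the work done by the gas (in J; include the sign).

P₁ = nRT₁/V₁ = 1.64×8.314×448/20.7 = 295 kPa.
Isothermal: T stays 448 K; PV = const ⇒ V₂ = 7.91 L, P₂ = 772 kPa.
W = nRT ln(V₂/V₁) = 1.64×8.314×448×ln(0.382) = -5880 J.

-5880 J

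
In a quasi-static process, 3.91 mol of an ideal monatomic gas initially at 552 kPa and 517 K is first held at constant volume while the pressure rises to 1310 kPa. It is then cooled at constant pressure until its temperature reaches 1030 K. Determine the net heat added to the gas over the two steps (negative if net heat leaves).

18600 J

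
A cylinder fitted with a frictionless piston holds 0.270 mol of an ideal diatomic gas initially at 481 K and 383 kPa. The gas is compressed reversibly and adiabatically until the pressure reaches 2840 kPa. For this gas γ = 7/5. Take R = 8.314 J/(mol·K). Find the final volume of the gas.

V₁ = nRT₁/P₁ = 0.270×8.314×481/383 = 2.82 L.
Adiabatic: T₂/T₁ = (P₂/P₁)^((γ−1)/γ) ⇒ T₂ = 481×(7.42)^0.286 = 853 K; V₂ = 0.674 L.

0.674 L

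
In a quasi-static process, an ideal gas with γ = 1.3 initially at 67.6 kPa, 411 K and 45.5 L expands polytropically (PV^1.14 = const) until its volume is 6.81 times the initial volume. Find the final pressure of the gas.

7.59 kPa

Polytropic n=1.14: T₂ = T₁(V₁/V₂)^(n−1) = 411×(0.147)^0.14 = 314 K; P₂ = P₁(V₁/V₂)^n = 7.59 kPa.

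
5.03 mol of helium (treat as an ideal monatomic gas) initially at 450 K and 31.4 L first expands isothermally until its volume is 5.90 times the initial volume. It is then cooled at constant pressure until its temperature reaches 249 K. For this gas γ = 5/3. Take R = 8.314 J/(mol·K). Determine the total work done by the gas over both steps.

P₁ = nRT₁/V₁ = 5.03×8.314×450/31.4 = 599 kPa.
Step 1 — Isothermal: T stays 450 K; PV = const ⇒ V₂ = 185 L, P₂ = 102 kPa.
ΔU = 0 (ideal gas, T constant).
W = nRT ln(V₂/V₁) = 5.03×8.314×450×ln(5.90) = 33400 J.
Q = ΔU + W = 33400 J.
State after step 1: P = 102 kPa, V = 185 L, T = 450 K.
Step 2 — Isobaric: P stays 102 kPa; V/T = const ⇒ T₂ = 249 K, V₂ = 103 L.
W = PΔV = 102×(103−185) kPa·L = -8410 J.
ΔU = nCvΔT = 5.03×12.5×(249−450) = -12600 J.
Q = ΔU + W = nCpΔT = -21000 J.
Net over both steps: W = 25000 J, Q = 12400 J, ΔU = -12600 J.

25000 J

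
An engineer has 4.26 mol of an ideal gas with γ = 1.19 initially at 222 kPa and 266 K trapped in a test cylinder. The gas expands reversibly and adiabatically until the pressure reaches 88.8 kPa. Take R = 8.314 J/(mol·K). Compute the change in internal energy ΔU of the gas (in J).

-6750 J

V₁ = nRT₁/P₁ = 4.26×8.314×266/222 = 42.4 L.
Adiabatic: T₂/T₁ = (P₂/P₁)^((γ−1)/γ) ⇒ T₂ = 266×(0.400)^0.160 = 230 K; V₂ = 91.7 L.
For an ideal gas ΔU = nCvΔT with Cv = R/(γ−1) = 43.8 J/(mol·K).
ΔU = 4.26×43.8×(230−266) = -6750 J.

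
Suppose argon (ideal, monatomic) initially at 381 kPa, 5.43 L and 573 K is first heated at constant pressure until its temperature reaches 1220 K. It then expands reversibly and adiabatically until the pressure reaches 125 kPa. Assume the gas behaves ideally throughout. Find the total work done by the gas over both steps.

4710 J

n = P₁V₁/(RT₁) = 381×5.43/(8.314×573) = 0.434 mol.
Step 1 — Isobaric: P stays 381 kPa; V/T = const ⇒ T₂ = 1220 K, V₂ = 11.6 L.
W = PΔV = 381×(11.6−5.43) kPa·L = 2340 J.
ΔU = nCvΔT = 0.434×12.5×(1220−573) = 3500 J.
Q = ΔU + W = nCpΔT = 5840 J.
State after step 1: P = 381 kPa, V = 11.6 L, T = 1220 K.
Step 2 — Adiabatic: T₂/T₁ = (P₂/P₁)^((γ−1)/γ) ⇒ T₂ = 1220×(0.328)^0.400 = 781 K; V₂ = 22.6 L.
ΔU = nCvΔT = 0.434×12.5×(781−1220) = -2380 J.
Q = 0 for an adiabatic process, so W = −ΔU = 2380 J.
Net over both steps: W = 4710 J, Q = 5840 J, ΔU = 1130 J.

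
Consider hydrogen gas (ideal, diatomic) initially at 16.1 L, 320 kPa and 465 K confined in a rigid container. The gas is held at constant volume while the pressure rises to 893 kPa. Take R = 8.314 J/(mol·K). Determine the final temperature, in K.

Isochoric: V stays 16.1 L; P/T = const ⇒ T₂ = 1300 K, P₂ = 893 kPa.

1300 K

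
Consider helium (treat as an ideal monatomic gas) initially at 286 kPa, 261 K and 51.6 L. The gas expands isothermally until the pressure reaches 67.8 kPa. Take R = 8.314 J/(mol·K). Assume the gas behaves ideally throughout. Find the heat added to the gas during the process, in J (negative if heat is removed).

21200 J

n = P₁V₁/(RT₁) = 286×51.6/(8.314×261) = 6.80 mol.
Isothermal: T stays 261 K; PV = const ⇒ V₂ = 218 L, P₂ = 67.8 kPa.
ΔU = 0 (ideal gas, T constant).
W = nRT ln(V₂/V₁) = 6.80×8.314×261×ln(4.22) = 21200 J.
Q = ΔU + W = 21200 J.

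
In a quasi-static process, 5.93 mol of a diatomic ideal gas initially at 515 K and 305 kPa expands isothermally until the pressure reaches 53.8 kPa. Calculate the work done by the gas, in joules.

V₁ = nRT₁/P₁ = 5.93×8.314×515/305 = 83.2 L.
Isothermal: T stays 515 K; PV = const ⇒ V₂ = 472 L, P₂ = 53.8 kPa.
W = nRT ln(V₂/V₁) = 5.93×8.314×515×ln(5.67) = 44100 J.

44100 J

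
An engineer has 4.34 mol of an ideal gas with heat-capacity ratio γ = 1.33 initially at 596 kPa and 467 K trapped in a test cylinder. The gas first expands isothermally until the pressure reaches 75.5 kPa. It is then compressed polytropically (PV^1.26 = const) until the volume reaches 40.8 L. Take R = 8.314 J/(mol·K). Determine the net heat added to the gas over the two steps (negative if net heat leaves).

27200 J

V₁ = nRT₁/P₁ = 4.34×8.314×467/596 = 28.3 L.
Step 1 — Isothermal: T stays 467 K; PV = const ⇒ V₂ = 223 L, P₂ = 75.5 kPa.
ΔU = 0 (ideal gas, T constant).
W = nRT ln(V₂/V₁) = 4.34×8.314×467×ln(7.89) = 34800 J.
Q = ΔU + W = 34800 J.
State after step 1: P = 75.5 kPa, V = 223 L, T = 467 K.
Step 2 — Polytropic n=1.26: T₂ = T₁(V₁/V₂)^(n−1) = 467×(5.47)^0.26 = 726 K; P₂ = P₁(V₁/V₂)^n = 642 kPa.
W = (P₁V₁−P₂V₂)/(n−1) = (75.5×223−642×40.8)/0.26 = -36000 J.
ΔU = nCvΔT = 4.34×25.2×(726−467) = 28400 J.
Q = ΔU + W = -7640 J.
Net over both steps: W = -1190 J, Q = 27200 J, ΔU = 28400 J.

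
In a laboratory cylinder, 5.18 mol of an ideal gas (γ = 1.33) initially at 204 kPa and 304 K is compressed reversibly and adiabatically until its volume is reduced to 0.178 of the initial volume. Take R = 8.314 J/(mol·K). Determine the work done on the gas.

V₁ = nRT₁/P₁ = 5.18×8.314×304/204 = 64.2 L.
Adiabatic: TV^(γ−1) = const ⇒ T₂ = 304×(5.62)^0.330 = 537 K; PV^γ = const ⇒ P₂ = 2030 kPa.
ΔU = nCvΔT = 5.18×25.2×(537−304) = 30400 J.
Q = 0 for an adiabatic process, so W = −ΔU = -30400 J.
Work done on the gas = −W_by = 30400 J.

30400 J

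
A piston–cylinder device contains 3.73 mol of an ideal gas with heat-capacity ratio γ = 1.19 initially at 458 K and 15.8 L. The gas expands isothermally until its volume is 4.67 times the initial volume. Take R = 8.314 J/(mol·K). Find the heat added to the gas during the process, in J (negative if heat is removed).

P₁ = nRT₁/V₁ = 3.73×8.314×458/15.8 = 899 kPa.
Isothermal: T stays 458 K; PV = const ⇒ V₂ = 73.8 L, P₂ = 192 kPa.
ΔU = 0 (ideal gas, T constant).
W = nRT ln(V₂/V₁) = 3.73×8.314×458×ln(4.67) = 21900 J.
Q = ΔU + W = 21900 J.

21900 J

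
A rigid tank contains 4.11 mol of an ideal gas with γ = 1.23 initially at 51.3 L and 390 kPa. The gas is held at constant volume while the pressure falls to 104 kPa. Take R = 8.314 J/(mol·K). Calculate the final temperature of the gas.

T₁ = P₁V₁/(nR) = 390×51.3/(4.11×8.314) = 586 K.
Isochoric: V stays 51.3 L; P/T = const ⇒ T₂ = 156 K, P₂ = 104 kPa.

156 K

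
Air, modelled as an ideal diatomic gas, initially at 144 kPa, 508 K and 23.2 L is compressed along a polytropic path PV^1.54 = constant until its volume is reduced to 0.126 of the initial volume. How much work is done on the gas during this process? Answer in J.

12700 J

n = P₁V₁/(RT₁) = 144×23.2/(8.314×508) = 0.791 mol.
Polytropic n=1.54: T₂ = T₁(V₁/V₂)^(n−1) = 508×(7.94)^0.54 = 1550 K; P₂ = P₁(V₁/V₂)^n = 3500 kPa.
W = (P₁V₁−P₂V₂)/(n−1) = (144×23.2−3500×2.92)/0.54 = -12700 J.
Work done on the gas = −W_by = 12700 J.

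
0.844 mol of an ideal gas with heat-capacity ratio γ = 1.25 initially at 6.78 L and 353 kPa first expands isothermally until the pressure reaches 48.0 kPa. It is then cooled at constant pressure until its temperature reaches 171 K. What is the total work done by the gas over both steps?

3580 J

T₁ = P₁V₁/(nR) = 353×6.78/(0.844×8.314) = 341 K.
Step 1 — Isothermal: T stays 341 K; PV = const ⇒ V₂ = 49.9 L, P₂ = 48.0 kPa.
ΔU = 0 (ideal gas, T constant).
W = nRT ln(V₂/V₁) = 0.844×8.314×341×ln(7.35) = 4780 J.
Q = ΔU + W = 4780 J.
State after step 1: P = 48.0 kPa, V = 49.9 L, T = 341 K.
Step 2 — Isobaric: P stays 48.0 kPa; V/T = const ⇒ T₂ = 171 K, V₂ = 25.0 L.
W = PΔV = 48.0×(25.0−49.9) kPa·L = -1190 J.
ΔU = nCvΔT = 0.844×33.3×(171−341) = -4770 J.
Q = ΔU + W = nCpΔT = -5970 J.
Net over both steps: W = 3580 J, Q = -1190 J, ΔU = -4770 J.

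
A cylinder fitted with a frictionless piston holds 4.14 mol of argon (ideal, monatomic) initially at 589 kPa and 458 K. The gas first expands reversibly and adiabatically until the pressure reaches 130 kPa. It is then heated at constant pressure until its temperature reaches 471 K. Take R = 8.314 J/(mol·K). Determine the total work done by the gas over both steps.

18300 J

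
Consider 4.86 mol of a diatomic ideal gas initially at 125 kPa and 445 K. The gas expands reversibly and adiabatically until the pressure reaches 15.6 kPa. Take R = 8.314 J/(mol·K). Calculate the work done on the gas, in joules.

-20100 J

V₁ = nRT₁/P₁ = 4.86×8.314×445/125 = 144 L.
Adiabatic: T₂/T₁ = (P₂/P₁)^((γ−1)/γ) ⇒ T₂ = 445×(0.125)^0.286 = 246 K; V₂ = 636 L.
ΔU = nCvΔT = 4.86×20.8×(246−445) = -20100 J.
Q = 0 for an adiabatic process, so W = −ΔU = 20100 J.
Work done on the gas = −W_by = -20100 J.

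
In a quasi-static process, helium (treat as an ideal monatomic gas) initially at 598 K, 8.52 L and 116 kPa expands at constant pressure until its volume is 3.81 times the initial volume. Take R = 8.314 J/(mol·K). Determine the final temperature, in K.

2280 K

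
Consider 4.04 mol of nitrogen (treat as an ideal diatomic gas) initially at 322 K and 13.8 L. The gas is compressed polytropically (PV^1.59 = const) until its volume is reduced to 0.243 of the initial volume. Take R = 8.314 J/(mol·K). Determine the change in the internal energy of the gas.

35300 J

P₁ = nRT₁/V₁ = 4.04×8.314×322/13.8 = 784 kPa.
Polytropic n=1.59: T₂ = T₁(V₁/V₂)^(n−1) = 322×(4.12)^0.59 = 742 K; P₂ = P₁(V₁/V₂)^n = 7430 kPa.
For an ideal gas ΔU = nCvΔT with Cv = (5/2)R = 20.8 J/(mol·K).
ΔU = 4.04×20.8×(742−322) = 35300 J.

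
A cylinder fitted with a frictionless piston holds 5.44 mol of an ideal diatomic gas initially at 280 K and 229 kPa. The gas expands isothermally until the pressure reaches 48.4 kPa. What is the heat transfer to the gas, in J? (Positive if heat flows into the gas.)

19700 J

V₁ = nRT₁/P₁ = 5.44×8.314×280/229 = 55.3 L.
Isothermal: T stays 280 K; PV = const ⇒ V₂ = 262 L, P₂ = 48.4 kPa.
ΔU = 0 (ideal gas, T constant).
W = nRT ln(V₂/V₁) = 5.44×8.314×280×ln(4.73) = 19700 J.
Q = ΔU + W = 19700 J.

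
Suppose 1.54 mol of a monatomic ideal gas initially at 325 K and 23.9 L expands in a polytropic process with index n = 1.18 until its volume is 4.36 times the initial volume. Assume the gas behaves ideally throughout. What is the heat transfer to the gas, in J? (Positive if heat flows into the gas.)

P₁ = nRT₁/V₁ = 1.54×8.314×325/23.9 = 174 kPa.
Polytropic n=1.18: T₂ = T₁(V₁/V₂)^(n−1) = 325×(0.229)^0.18 = 249 K; P₂ = P₁(V₁/V₂)^n = 30.6 kPa.
W = (P₁V₁−P₂V₂)/(n−1) = (174×23.9−30.6×104)/0.18 = 5380 J.
ΔU = nCvΔT = 1.54×12.5×(249−325) = -1450 J.
Q = ΔU + W = 3930 J.

3930 J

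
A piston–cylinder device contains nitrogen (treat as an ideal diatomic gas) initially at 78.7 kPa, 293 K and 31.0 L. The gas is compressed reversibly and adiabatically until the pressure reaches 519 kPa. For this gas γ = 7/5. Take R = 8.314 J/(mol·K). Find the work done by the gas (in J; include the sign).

n = P₁V₁/(RT₁) = 78.7×31.0/(8.314×293) = 1.00 mol.
Adiabatic: T₂/T₁ = (P₂/P₁)^((γ−1)/γ) ⇒ T₂ = 293×(6.59)^0.286 = 502 K; V₂ = 8.06 L.
ΔU = nCvΔT = 1.00×20.8×(502−293) = 4360 J.
Q = 0 for an adiabatic process, so W = −ΔU = -4360 J.

-4360 J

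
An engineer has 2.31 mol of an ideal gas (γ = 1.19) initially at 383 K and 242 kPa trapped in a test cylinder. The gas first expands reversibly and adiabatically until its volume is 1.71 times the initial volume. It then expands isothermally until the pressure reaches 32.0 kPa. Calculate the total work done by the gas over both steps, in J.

13000 J

V₁ = nRT₁/P₁ = 2.31×8.314×383/242 = 30.4 L.
Step 1 — Adiabatic: TV^(γ−1) = const ⇒ T₂ = 383×(0.585)^0.190 = 346 K; PV^γ = const ⇒ P₂ = 128 kPa.
ΔU = nCvΔT = 2.31×43.8×(346−383) = -3750 J.
Q = 0 for an adiabatic process, so W = −ΔU = 3750 J.
State after step 1: P = 128 kPa, V = 52.0 L, T = 346 K.
Step 2 — Isothermal: T stays 346 K; PV = const ⇒ V₂ = 208 L, P₂ = 32.0 kPa.
ΔU = 0 (ideal gas, T constant).
W = nRT ln(V₂/V₁) = 2.31×8.314×346×ln(3.99) = 9200 J.
Q = ΔU + W = 9200 J.
Net over both steps: W = 13000 J, Q = 9200 J, ΔU = -3750 J.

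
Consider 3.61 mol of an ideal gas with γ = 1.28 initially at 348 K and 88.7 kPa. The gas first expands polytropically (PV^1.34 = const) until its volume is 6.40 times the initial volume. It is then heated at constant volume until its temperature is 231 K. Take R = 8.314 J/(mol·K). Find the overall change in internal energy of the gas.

-12500 J

V₁ = nRT₁/P₁ = 3.61×8.314×348/88.7 = 118 L.
Step 1 — Polytropic n=1.34: T₂ = T₁(V₁/V₂)^(n−1) = 348×(0.156)^0.34 = 185 K; P₂ = P₁(V₁/V₂)^n = 7.37 kPa.
W = (P₁V₁−P₂V₂)/(n−1) = (88.7×118−7.37×754)/0.34 = 14400 J.
ΔU = nCvΔT = 3.61×29.7×(185−348) = -17500 J.
Q = ΔU + W = -3080 J.
State after step 1: P = 7.37 kPa, V = 754 L, T = 185 K.
Step 2 — Isochoric: V stays 754 L; P/T = const ⇒ T₂ = 231 K, P₂ = 9.20 kPa.
W = 0 (no volume change).
ΔU = nCvΔT = 3.61×29.7×(231−185) = 4920 J.
Q = ΔU = 4920 J.
Net over both steps: W = 14400 J, Q = 1840 J, ΔU = -12500 J.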